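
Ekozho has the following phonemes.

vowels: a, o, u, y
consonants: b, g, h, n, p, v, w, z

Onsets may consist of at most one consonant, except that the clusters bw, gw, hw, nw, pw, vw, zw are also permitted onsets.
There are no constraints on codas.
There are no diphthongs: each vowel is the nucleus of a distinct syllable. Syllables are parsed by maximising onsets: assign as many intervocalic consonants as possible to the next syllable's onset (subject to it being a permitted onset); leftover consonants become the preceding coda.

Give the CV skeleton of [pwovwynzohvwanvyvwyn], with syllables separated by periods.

Nuclei (vowels): o, y, o, a, y, y → 6 syllables.
V1 /o/ – V2 /y/: /vw/ is a licit onset in full, so it all attaches to the next syllable.
V2 /y/ – V3 /o/: /nz/ — longest licit onset from the right is /z/, leaving /n/ as coda.
V3 /o/ – V4 /a/: /hvw/; trying suffixes from longest down, /vw/ is the first permitted one, so coda /h/ | onset /vw/.
V4 /a/ – V5 /y/: /nv/; trying suffixes from longest down, /v/ is the first permitted one, so coda /n/ | onset /v/.
V5 /y/ – V6 /y/: /vw/ — entire cluster is a permitted onset → onset /vw/, coda ∅.
Result: pwo.vwyn.zoh.vwan.vy.vwyn.
Mapping each syllable to C/V: /pwo/ → CCV, /vwyn/ → CCVC, /zoh/ → CVC, /vwan/ → CCVC, /vy/ → CV, /vwyn/ → CCVC.

CCV.CCVC.CVC.CCVC.CV.CCVC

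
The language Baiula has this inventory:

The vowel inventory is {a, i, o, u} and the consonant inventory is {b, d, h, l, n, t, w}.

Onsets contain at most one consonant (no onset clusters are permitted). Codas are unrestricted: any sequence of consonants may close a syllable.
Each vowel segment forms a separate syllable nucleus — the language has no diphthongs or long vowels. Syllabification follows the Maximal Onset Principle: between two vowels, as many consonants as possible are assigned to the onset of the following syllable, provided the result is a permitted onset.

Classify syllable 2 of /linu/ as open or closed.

Vowels present: i, u; each is a nucleus, giving 2 syllables.
σ1/σ2 boundary: just /n/ — single C goes to the following onset.
Putting it together: li.nu.
Syllable 2 is /nu/; it ends in its nucleus with no coda, so it is open.

open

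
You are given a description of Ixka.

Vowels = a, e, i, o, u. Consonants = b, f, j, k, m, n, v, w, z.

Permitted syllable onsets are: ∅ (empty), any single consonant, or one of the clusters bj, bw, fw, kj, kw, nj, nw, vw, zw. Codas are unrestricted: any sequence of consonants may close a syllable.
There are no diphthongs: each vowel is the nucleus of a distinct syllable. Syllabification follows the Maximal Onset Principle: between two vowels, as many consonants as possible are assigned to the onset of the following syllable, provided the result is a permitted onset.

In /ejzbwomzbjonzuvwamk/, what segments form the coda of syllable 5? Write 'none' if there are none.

mk

Nuclei (vowels): e, o, o, u, a → 5 syllables.
Between /e/ (V1) and /o/ (V2): /jzbw/ splits as /jz/ + /bw/ (/bw/ is the longest suffix that is a licit onset).
Between /o/ (V2) and /o/ (V3): /mzbj/ splits as /mz/ + /bj/ (/bj/ is the longest suffix that is a licit onset).
Between /o/ (V3) and /u/ (V4): /nz/ splits as /n/ + /z/ (/z/ is the longest suffix that is a licit onset).
Between /u/ (V4) and /a/ (V5): cluster /vw/ — /vw/ is itself a permitted onset, so the whole cluster goes right; preceding coda = ∅.
Result: ejz.bwomz.bjon.zu.vwamk.
Syllable 5 is /vwamk/: onset /vw/, nucleus /a/, coda /mk/.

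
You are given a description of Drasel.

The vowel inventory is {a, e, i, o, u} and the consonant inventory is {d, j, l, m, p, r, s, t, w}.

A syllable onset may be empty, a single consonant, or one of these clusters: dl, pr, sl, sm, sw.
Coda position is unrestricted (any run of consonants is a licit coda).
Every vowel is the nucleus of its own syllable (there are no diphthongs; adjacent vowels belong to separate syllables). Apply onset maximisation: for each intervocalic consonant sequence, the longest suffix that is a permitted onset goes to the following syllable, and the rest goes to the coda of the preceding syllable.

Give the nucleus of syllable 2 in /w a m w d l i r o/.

Vowels present: a, i, o; each is a nucleus, giving 3 syllables.
The second nucleus (vowel 2 from the left) is /i/.

i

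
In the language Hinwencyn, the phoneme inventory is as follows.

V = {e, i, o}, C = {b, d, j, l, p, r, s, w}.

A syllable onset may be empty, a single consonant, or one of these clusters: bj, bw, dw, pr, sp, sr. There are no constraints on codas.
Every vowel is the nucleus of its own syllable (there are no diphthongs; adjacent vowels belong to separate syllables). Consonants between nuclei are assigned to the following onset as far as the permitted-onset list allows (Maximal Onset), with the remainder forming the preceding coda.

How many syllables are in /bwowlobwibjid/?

4

Nuclei (vowels): o, o, i, i → 4 syllables.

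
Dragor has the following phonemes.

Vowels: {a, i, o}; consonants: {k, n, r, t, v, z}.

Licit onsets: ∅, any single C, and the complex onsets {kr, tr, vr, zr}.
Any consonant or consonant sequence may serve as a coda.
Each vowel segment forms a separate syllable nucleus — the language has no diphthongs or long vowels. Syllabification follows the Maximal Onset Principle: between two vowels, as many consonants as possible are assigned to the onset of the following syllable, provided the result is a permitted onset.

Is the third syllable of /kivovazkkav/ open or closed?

The vowels are i, o, a, a — 4 nuclei, so 4 syllables.
V1 /i/ – V2 /o/: /v/ is a single consonant, so it becomes the next onset.
V2 /o/ – V3 /a/: just /v/ — single C goes to the following onset.
V3 /a/ – V4 /a/: /zkk/; trying suffixes from longest down, /k/ is the first permitted one, so coda /zk/ | onset /k/.
Putting it together: ki.vo.vazk.kav.
Syllable 3 is /vazk/ with coda /zk/, so it is closed.

closed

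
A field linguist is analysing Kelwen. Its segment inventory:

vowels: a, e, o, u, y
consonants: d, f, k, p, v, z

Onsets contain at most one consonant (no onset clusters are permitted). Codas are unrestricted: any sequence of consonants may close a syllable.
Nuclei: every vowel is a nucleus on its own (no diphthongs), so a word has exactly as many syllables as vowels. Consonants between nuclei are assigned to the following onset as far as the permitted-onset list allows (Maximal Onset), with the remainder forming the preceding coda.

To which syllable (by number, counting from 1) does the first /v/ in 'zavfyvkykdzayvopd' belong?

Nuclei (vowels): a, y, y, a, y, o → 6 syllables.
/a…y/ gap (V1→V2): /vf/ — longest licit onset from the right is /f/, leaving /v/ as coda.
/y…y/ gap (V2→V3): cluster /vk/ — the longest permitted-onset suffix is /k/; onset = /k/, preceding coda = /v/.
/y…a/ gap (V3→V4): /kdz/ splits as /kd/ + /z/ (/z/ is the longest suffix that is a licit onset).
/a…y/ gap (V4→V5): no consonants, so the boundary falls immediately after /a/.
/y…o/ gap (V5→V6): /v/ is a single consonant, so it becomes the next onset.
So the parse is zav.fyv.kykd.za.y.vopd.
The first /v/ is in the coda of syllable 1 (/zav/).

1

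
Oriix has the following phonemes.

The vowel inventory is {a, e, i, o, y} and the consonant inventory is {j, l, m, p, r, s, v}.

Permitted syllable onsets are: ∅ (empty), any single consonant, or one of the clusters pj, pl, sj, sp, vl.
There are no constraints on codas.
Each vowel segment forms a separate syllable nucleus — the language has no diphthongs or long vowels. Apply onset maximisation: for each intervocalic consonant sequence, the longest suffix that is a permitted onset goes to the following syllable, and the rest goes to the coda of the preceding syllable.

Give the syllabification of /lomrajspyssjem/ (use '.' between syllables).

lom.raj.spys.sjem

Nuclei (vowels): o, a, y, e → 4 syllables.
Between /o/ (V1) and /a/ (V2): /mr/ splits as /m/ + /r/ (/r/ is the longest suffix that is a licit onset).
Between /a/ (V2) and /y/ (V3): cluster /jsp/ — the longest permitted-onset suffix is /sp/; onset = /sp/, preceding coda = /j/.
Between /y/ (V3) and /e/ (V4): cluster /ssj/ — the longest permitted-onset suffix is /sj/; onset = /sj/, preceding coda = /s/.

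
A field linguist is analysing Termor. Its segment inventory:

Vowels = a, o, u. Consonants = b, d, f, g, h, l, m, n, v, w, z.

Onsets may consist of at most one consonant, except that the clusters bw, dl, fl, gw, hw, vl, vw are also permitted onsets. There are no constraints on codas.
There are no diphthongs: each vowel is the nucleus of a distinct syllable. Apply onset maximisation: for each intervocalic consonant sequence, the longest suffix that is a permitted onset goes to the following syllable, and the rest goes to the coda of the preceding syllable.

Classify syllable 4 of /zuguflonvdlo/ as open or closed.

Vowels present: u, u, o, o; each is a nucleus, giving 4 syllables.
/u…u/ gap (V1→V2): /g/ is a single consonant, so it becomes the next onset.
/u…o/ gap (V2→V3): /fl/ is a licit onset in full, so it all attaches to the next syllable.
/o…o/ gap (V3→V4): /nvdl/; trying suffixes from longest down, /dl/ is the first permitted one, so coda /nv/ | onset /dl/.
So the parse is zu.gu.flonv.dlo.
Syllable 4 is /dlo/; it ends in its nucleus with no coda, so it is open.

open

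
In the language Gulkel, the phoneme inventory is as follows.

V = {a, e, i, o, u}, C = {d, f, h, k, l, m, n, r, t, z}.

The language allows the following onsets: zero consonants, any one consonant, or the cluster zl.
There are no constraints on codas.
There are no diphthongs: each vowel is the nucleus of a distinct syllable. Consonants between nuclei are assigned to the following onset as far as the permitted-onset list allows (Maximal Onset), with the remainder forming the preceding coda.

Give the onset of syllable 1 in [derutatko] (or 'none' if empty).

d

Vowels present: e, u, a, o; each is a nucleus, giving 4 syllables.
σ1/σ2 boundary: /r/ is a single consonant, so it becomes the next onset.
σ2/σ3 boundary: /t/ is a single consonant, so it becomes the next onset.
σ3/σ4 boundary: cluster /tk/ — the longest permitted-onset suffix is /k/; onset = /k/, preceding coda = /t/.
Syllabification: de.ru.tat.ko.
Syllable 1 is /de/: onset /d/, nucleus /e/, coda ∅.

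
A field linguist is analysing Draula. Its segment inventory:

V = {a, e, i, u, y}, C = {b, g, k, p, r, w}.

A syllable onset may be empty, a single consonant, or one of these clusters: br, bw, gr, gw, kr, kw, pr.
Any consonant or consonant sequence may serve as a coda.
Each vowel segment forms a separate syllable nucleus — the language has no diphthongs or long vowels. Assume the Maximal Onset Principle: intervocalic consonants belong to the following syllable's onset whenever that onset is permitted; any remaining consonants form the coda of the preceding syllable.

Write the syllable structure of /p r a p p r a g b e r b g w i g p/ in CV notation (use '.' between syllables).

CCVC.CCVC.CVCC.CCVCC

Nuclei (vowels): a, a, e, i → 4 syllables.
σ1/σ2 boundary: /ppr/ splits as /p/ + /pr/ (/pr/ is the longest suffix that is a licit onset).
σ2/σ3 boundary: /gb/ — longest licit onset from the right is /b/, leaving /g/ as coda.
σ3/σ4 boundary: /rbgw/; trying suffixes from longest down, /gw/ is the first permitted one, so coda /rb/ | onset /gw/.
Putting it together: prap.prag.berb.gwigp.
Mapping each syllable to C/V: /prap/ → CCVC, /prag/ → CCVC, /berb/ → CVCC, /gwigp/ → CCVCC.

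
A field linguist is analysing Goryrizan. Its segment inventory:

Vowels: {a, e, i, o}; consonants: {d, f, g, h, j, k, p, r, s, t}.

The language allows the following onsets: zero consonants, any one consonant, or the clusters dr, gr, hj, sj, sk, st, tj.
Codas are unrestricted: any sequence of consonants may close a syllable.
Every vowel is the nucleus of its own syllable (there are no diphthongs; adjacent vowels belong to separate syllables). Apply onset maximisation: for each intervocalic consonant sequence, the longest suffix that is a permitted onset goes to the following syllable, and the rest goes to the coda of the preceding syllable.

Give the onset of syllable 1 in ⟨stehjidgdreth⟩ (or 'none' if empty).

st

Nuclei (vowels): e, i, e → 3 syllables.
σ1/σ2 boundary: cluster /hj/ — /hj/ is itself a permitted onset, so the whole cluster goes right; preceding coda = ∅.
σ2/σ3 boundary: /dgdr/; trying suffixes from longest down, /dr/ is the first permitted one, so coda /dg/ | onset /dr/.
Result: ste.hjidg.dreth.
Syllable 1 is /ste/: onset /st/, nucleus /e/, coda ∅.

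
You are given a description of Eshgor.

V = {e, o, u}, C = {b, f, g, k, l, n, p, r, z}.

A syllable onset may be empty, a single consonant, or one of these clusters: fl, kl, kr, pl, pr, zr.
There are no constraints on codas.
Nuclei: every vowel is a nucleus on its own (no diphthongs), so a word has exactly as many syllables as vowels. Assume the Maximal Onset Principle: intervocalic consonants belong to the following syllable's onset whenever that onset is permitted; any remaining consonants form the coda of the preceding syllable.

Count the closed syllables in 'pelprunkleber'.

Vowels present: e, u, e, e; each is a nucleus, giving 4 syllables.
σ1/σ2 boundary: /lpr/ splits as /l/ + /pr/ (/pr/ is the longest suffix that is a licit onset).
σ2/σ3 boundary: /nkl/ splits as /n/ + /kl/ (/kl/ is the longest suffix that is a licit onset).
σ3/σ4 boundary: /b/ is a single consonant, so it becomes the next onset.
So the parse is pel.prun.kle.ber.
Classifying each syllable: /pel/ (closed), /prun/ (closed), /kle/ (open), /ber/ (closed).
Closed syllables: 3.

3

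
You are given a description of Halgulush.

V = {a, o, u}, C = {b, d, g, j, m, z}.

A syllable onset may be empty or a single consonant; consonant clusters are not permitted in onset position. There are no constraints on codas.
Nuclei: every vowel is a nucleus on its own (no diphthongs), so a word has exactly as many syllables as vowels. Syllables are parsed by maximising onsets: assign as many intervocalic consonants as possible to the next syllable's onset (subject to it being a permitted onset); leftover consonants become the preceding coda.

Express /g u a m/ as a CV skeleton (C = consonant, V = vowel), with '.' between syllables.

CV.VC

The vowels are u, a — 2 nuclei, so 2 syllables.
/u…a/ gap (V1→V2): hiatus — the boundary sits between the two vowels.
Putting it together: gu.am.
Mapping each syllable to C/V: /gu/ → CV, /am/ → VC.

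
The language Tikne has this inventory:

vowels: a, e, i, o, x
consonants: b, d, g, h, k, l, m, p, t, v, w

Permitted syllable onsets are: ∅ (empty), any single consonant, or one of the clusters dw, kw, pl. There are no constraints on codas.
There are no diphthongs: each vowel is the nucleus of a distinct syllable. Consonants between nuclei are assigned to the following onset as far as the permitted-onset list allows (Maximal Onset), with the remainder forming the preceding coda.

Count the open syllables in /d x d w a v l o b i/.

The vowels are x, a, o, i — 4 nuclei, so 4 syllables.
/x…a/ gap (V1→V2): /dw/ — entire cluster is a permitted onset → onset /dw/, coda ∅.
/a…o/ gap (V2→V3): /vl/ splits as /v/ + /l/ (/l/ is the longest suffix that is a licit onset).
/o…i/ gap (V3→V4): just /b/ — single C goes to the following onset.
So the parse is dx.dwav.lo.bi.
Classifying each syllable: /dx/ (open), /dwav/ (closed), /lo/ (open), /bi/ (open).
Open syllables: 3.

3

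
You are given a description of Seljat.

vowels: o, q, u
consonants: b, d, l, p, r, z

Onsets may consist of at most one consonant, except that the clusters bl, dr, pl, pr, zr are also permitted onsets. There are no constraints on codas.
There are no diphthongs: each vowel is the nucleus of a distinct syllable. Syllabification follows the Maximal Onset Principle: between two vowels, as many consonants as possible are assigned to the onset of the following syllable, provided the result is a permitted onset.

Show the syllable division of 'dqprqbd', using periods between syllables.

Vowels present: q, q; each is a nucleus, giving 2 syllables.
Between /q/ (V1) and /q/ (V2): /pr/ is a licit onset in full, so it all attaches to the next syllable.

dq.prqbd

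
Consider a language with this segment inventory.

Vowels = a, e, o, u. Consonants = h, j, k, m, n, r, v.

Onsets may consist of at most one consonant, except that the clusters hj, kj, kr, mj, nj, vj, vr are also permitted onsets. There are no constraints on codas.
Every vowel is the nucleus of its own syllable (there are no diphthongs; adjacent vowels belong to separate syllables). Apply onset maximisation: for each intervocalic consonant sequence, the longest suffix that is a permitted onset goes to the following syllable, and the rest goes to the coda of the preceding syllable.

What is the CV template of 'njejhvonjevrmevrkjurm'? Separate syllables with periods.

CCVCC.CV.CCVCC.CVCC.CCVCC

Vowels present: e, o, e, e, u; each is a nucleus, giving 5 syllables.
σ1/σ2 boundary: cluster /jhv/ — the longest permitted-onset suffix is /v/; onset = /v/, preceding coda = /jh/.
σ2/σ3 boundary: cluster /nj/ — /nj/ is itself a permitted onset, so the whole cluster goes right; preceding coda = ∅.
σ3/σ4 boundary: cluster /vrm/ — the longest permitted-onset suffix is /m/; onset = /m/, preceding coda = /vr/.
σ4/σ5 boundary: /vrkj/; trying suffixes from longest down, /kj/ is the first permitted one, so coda /vr/ | onset /kj/.
So the parse is njejh.vo.njevr.mevr.kjurm.
Mapping each syllable to C/V: /njejh/ → CCVCC, /vo/ → CV, /njevr/ → CCVCC, /mevr/ → CVCC, /kjurm/ → CCVCC.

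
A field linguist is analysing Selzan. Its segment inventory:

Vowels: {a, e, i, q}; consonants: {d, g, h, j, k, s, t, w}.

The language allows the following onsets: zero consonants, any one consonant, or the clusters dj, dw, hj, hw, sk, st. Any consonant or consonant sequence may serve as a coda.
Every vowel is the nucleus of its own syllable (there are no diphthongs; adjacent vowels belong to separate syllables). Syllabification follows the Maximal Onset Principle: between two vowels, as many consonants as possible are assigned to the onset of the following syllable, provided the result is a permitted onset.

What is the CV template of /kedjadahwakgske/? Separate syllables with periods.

Nuclei (vowels): e, a, a, a, e → 5 syllables.
σ1/σ2 boundary: /dj/ — entire cluster is a permitted onset → onset /dj/, coda ∅.
σ2/σ3 boundary: /d/ is a single consonant, so it becomes the next onset.
σ3/σ4 boundary: /hw/ is a licit onset in full, so it all attaches to the next syllable.
σ4/σ5 boundary: /kgsk/; trying suffixes from longest down, /sk/ is the first permitted one, so coda /kg/ | onset /sk/.
So the parse is ke.dja.da.hwakg.ske.
Mapping each syllable to C/V: /ke/ → CV, /dja/ → CCV, /da/ → CV, /hwakg/ → CCVCC, /ske/ → CCV.

CV.CCV.CV.CCVCC.CCV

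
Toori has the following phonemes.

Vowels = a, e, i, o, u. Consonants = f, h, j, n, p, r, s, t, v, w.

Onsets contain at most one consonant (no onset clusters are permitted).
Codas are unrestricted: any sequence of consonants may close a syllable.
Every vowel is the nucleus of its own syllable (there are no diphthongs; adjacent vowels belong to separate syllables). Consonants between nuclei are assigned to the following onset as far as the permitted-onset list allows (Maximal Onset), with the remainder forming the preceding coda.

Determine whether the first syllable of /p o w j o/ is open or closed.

closed

The vowels are o, o — 2 nuclei, so 2 syllables.
V1 /o/ – V2 /o/: /wj/ splits as /w/ + /j/ (/j/ is the longest suffix that is a licit onset).
Putting it together: pow.jo.
Syllable 1 is /pow/ with coda /w/, so it is closed.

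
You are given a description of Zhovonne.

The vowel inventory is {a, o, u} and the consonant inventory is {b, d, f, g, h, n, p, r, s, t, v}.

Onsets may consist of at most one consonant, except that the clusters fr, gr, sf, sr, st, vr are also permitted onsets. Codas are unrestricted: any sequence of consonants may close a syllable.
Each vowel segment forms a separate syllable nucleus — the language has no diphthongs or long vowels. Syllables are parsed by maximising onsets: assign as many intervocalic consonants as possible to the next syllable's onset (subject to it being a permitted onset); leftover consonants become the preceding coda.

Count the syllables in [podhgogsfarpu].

4

Nuclei (vowels): o, o, a, u → 4 syllables.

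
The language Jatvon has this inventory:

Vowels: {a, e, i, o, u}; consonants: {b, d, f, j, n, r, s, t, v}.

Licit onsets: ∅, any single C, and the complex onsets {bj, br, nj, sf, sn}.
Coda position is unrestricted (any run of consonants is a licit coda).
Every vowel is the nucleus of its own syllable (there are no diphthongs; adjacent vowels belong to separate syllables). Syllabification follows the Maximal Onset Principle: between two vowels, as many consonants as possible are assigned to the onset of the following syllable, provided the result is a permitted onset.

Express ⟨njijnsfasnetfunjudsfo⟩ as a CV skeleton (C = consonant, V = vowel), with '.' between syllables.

CCVCC.CCV.CCVC.CV.CCVC.CCV

Nuclei (vowels): i, a, e, u, u, o → 6 syllables.
/i…a/ gap (V1→V2): /jnsf/ — longest licit onset from the right is /sf/, leaving /jn/ as coda.
/a…e/ gap (V2→V3): cluster /sn/ — /sn/ is itself a permitted onset, so the whole cluster goes right; preceding coda = ∅.
/e…u/ gap (V3→V4): /tf/ splits as /t/ + /f/ (/f/ is the longest suffix that is a licit onset).
/u…u/ gap (V4→V5): cluster /nj/ — /nj/ is itself a permitted onset, so the whole cluster goes right; preceding coda = ∅.
/u…o/ gap (V5→V6): /dsf/; trying suffixes from longest down, /sf/ is the first permitted one, so coda /d/ | onset /sf/.
Putting it together: njijn.sfa.snet.fu.njud.sfo.
Mapping each syllable to C/V: /njijn/ → CCVCC, /sfa/ → CCV, /snet/ → CCVC, /fu/ → CV, /njud/ → CCVC, /sfo/ → CCV.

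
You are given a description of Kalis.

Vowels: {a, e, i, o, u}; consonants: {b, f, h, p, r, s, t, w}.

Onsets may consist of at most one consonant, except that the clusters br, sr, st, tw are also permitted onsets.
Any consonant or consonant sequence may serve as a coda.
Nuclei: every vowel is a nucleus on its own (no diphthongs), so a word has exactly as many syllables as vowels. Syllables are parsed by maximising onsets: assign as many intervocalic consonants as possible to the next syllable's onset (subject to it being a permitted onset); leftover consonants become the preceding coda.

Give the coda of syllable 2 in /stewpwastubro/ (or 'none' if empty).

The vowels are e, a, u, o — 4 nuclei, so 4 syllables.
σ1/σ2 boundary: /wpw/ splits as /wp/ + /w/ (/w/ is the longest suffix that is a licit onset).
σ2/σ3 boundary: cluster /st/ — /st/ is itself a permitted onset, so the whole cluster goes right; preceding coda = ∅.
σ3/σ4 boundary: /br/ is a licit onset in full, so it all attaches to the next syllable.
Syllabification: stewp.wa.stu.bro.
Syllable 2 is /wa/: onset /w/, nucleus /a/, coda ∅.

none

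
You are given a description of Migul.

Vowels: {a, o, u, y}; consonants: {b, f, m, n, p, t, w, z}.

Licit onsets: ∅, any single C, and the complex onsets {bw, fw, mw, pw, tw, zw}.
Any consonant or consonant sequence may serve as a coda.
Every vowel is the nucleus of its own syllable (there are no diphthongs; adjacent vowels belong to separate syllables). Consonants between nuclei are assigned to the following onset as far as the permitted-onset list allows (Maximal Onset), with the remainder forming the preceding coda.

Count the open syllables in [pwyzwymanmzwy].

Vowels present: y, y, a, y; each is a nucleus, giving 4 syllables.
Between /y/ (V1) and /y/ (V2): /zw/ — entire cluster is a permitted onset → onset /zw/, coda ∅.
Between /y/ (V2) and /a/ (V3): just /m/ — single C goes to the following onset.
Between /a/ (V3) and /y/ (V4): /nmzw/; trying suffixes from longest down, /zw/ is the first permitted one, so coda /nm/ | onset /zw/.
So the parse is pwy.zwy.manm.zwy.
Classifying each syllable: /pwy/ (open), /zwy/ (open), /manm/ (closed), /zwy/ (open).
Open syllables: 3.

3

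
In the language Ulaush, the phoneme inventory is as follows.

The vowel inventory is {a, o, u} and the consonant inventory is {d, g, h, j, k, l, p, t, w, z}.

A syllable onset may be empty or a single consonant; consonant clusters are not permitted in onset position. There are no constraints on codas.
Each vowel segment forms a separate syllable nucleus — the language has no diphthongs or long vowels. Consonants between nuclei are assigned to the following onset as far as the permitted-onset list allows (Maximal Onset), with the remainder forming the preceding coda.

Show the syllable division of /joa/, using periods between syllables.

jo.a

Nuclei (vowels): o, a → 2 syllables.
V1 /o/ – V2 /a/: no consonants, so the boundary falls immediately after /o/.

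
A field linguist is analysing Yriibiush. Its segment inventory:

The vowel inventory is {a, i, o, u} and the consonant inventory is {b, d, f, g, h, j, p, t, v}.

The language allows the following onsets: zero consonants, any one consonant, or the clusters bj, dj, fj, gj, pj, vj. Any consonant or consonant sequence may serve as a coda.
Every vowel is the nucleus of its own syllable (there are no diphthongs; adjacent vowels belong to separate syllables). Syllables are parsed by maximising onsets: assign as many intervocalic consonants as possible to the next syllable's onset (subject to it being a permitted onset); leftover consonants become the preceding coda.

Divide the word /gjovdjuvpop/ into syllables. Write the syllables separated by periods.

Vowels present: o, u, o; each is a nucleus, giving 3 syllables.
V1 /o/ – V2 /u/: /vdj/ splits as /v/ + /dj/ (/dj/ is the longest suffix that is a licit onset).
V2 /u/ – V3 /o/: /vp/ — longest licit onset from the right is /p/, leaving /v/ as coda.

gjov.djuv.pop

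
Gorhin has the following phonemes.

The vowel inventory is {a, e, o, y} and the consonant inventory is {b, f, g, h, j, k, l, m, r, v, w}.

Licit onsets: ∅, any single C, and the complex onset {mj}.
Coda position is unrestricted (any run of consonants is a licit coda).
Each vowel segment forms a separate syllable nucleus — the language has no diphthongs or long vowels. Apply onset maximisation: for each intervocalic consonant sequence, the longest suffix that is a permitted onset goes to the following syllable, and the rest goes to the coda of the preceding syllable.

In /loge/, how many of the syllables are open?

2

Vowels present: o, e; each is a nucleus, giving 2 syllables.
V1 /o/ – V2 /e/: just /g/ — single C goes to the following onset.
So the parse is lo.ge.
Classifying each syllable: /lo/ (open), /ge/ (open).
Open syllables: 2.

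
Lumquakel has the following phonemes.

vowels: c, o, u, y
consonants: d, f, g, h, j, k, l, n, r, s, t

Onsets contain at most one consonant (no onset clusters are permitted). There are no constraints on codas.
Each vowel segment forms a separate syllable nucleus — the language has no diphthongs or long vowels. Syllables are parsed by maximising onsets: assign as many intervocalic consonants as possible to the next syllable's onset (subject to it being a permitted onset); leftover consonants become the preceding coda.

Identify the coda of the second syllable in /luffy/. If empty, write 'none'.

Nuclei (vowels): u, y → 2 syllables.
V1 /u/ – V2 /y/: /ff/ — longest licit onset from the right is /f/, leaving /f/ as coda.
Result: luf.fy.
Syllable 2 is /fy/: onset /f/, nucleus /y/, coda ∅.

none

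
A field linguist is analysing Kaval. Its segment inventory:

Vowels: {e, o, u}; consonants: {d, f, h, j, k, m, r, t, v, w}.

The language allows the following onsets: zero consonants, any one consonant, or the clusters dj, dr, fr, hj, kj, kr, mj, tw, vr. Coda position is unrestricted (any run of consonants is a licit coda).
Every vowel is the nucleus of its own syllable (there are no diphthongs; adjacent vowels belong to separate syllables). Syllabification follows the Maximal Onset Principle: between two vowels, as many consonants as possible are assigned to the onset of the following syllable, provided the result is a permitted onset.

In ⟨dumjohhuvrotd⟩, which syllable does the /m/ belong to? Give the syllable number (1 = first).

2

Nuclei (vowels): u, o, u, o → 4 syllables.
σ1/σ2 boundary: /mj/ is a licit onset in full, so it all attaches to the next syllable.
σ2/σ3 boundary: /hh/; trying suffixes from longest down, /h/ is the first permitted one, so coda /h/ | onset /h/.
σ3/σ4 boundary: /vr/ is a licit onset in full, so it all attaches to the next syllable.
So the parse is du.mjoh.hu.vrotd.
The /m/ is in the onset of syllable 2 (/mjoh/).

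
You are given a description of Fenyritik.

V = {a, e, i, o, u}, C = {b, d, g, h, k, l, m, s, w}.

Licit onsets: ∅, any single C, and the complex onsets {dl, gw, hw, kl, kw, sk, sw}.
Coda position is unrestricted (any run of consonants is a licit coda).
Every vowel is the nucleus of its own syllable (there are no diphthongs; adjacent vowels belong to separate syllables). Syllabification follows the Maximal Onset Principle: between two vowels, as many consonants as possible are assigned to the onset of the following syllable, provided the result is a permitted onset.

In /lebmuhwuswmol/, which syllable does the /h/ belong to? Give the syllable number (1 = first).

3

Vowels present: e, u, u, o; each is a nucleus, giving 4 syllables.
σ1/σ2 boundary: /bm/ splits as /b/ + /m/ (/m/ is the longest suffix that is a licit onset).
σ2/σ3 boundary: /hw/ — entire cluster is a permitted onset → onset /hw/, coda ∅.
σ3/σ4 boundary: /swm/ splits as /sw/ + /m/ (/m/ is the longest suffix that is a licit onset).
Putting it together: leb.mu.hwusw.mol.
The /h/ is in the onset of syllable 3 (/hwusw/).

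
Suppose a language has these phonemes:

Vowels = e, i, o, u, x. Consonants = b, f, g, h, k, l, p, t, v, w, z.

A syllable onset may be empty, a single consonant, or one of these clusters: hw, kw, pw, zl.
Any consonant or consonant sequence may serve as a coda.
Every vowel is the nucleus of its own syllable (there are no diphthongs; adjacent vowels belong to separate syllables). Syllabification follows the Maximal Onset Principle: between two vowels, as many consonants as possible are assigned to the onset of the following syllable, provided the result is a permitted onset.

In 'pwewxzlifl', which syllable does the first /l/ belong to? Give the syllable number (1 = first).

3

Vowels present: e, x, i; each is a nucleus, giving 3 syllables.
V1 /e/ – V2 /x/: /w/ → onset of the next syllable (single consonants are always licit onsets).
V2 /x/ – V3 /i/: /zl/ — entire cluster is a permitted onset → onset /zl/, coda ∅.
Result: pwe.wx.zlifl.
The first /l/ is in the onset of syllable 3 (/zlifl/).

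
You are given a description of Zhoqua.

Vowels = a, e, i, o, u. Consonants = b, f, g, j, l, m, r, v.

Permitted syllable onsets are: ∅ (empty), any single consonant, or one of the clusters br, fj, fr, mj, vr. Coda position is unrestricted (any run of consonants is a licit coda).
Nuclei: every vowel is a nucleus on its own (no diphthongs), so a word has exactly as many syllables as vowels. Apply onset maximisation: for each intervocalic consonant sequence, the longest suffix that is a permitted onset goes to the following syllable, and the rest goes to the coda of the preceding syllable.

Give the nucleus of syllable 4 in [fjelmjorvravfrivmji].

Vowels present: e, o, a, i, i; each is a nucleus, giving 5 syllables.
The fourth nucleus (vowel 4 from the left) is /i/.

i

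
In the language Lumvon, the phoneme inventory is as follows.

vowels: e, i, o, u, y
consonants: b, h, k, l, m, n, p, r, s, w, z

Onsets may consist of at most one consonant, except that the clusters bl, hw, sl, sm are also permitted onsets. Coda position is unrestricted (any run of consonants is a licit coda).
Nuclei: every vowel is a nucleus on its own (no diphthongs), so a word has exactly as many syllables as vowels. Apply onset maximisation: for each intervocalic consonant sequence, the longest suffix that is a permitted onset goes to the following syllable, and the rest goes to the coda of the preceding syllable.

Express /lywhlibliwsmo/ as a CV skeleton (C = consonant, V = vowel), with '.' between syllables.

Vowels present: y, i, i, o; each is a nucleus, giving 4 syllables.
σ1/σ2 boundary: /whl/ splits as /wh/ + /l/ (/l/ is the longest suffix that is a licit onset).
σ2/σ3 boundary: cluster /bl/ — /bl/ is itself a permitted onset, so the whole cluster goes right; preceding coda = ∅.
σ3/σ4 boundary: /wsm/; trying suffixes from longest down, /sm/ is the first permitted one, so coda /w/ | onset /sm/.
Syllabification: lywh.li.bliw.smo.
Mapping each syllable to C/V: /lywh/ → CVCC, /li/ → CV, /bliw/ → CCVC, /smo/ → CCV.

CVCC.CV.CCVC.CCV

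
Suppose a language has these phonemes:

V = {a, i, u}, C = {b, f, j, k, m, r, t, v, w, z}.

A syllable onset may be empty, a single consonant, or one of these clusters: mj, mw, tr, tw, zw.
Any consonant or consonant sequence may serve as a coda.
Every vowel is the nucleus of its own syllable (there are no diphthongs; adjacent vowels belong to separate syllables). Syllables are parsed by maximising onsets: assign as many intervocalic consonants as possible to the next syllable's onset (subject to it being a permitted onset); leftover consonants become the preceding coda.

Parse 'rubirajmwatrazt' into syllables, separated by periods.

ru.bi.raj.mwa.trazt

Nuclei (vowels): u, i, a, a, a → 5 syllables.
σ1/σ2 boundary: just /b/ — single C goes to the following onset.
σ2/σ3 boundary: just /r/ — single C goes to the following onset.
σ3/σ4 boundary: cluster /jmw/ — the longest permitted-onset suffix is /mw/; onset = /mw/, preceding coda = /j/.
σ4/σ5 boundary: cluster /tr/ — /tr/ is itself a permitted onset, so the whole cluster goes right; preceding coda = ∅.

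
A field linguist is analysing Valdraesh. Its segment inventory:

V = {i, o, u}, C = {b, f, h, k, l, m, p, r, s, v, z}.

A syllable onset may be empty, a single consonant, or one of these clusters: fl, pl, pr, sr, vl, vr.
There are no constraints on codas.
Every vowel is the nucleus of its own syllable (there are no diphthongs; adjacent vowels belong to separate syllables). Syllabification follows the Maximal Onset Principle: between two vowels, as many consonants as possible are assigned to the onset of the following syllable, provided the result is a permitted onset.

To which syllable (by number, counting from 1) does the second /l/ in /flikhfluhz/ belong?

The vowels are i, u — 2 nuclei, so 2 syllables.
Between /i/ (V1) and /u/ (V2): /khfl/ — longest licit onset from the right is /fl/, leaving /kh/ as coda.
So the parse is flikh.fluhz.
The second /l/ is in the onset of syllable 2 (/fluhz/).

2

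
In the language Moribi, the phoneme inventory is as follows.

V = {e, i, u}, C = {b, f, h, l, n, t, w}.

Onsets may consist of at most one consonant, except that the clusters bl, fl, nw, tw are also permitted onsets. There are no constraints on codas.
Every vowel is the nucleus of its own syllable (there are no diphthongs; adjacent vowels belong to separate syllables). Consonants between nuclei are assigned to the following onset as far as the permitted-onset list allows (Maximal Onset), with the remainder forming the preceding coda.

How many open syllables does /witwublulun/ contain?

3

Vowels present: i, u, u, u; each is a nucleus, giving 4 syllables.
σ1/σ2 boundary: /tw/ is a licit onset in full, so it all attaches to the next syllable.
σ2/σ3 boundary: cluster /bl/ — /bl/ is itself a permitted onset, so the whole cluster goes right; preceding coda = ∅.
σ3/σ4 boundary: /l/ → onset of the next syllable (single consonants are always licit onsets).
Result: wi.twu.blu.lun.
Classifying each syllable: /wi/ (open), /twu/ (open), /blu/ (open), /lun/ (closed).
Open syllables: 3.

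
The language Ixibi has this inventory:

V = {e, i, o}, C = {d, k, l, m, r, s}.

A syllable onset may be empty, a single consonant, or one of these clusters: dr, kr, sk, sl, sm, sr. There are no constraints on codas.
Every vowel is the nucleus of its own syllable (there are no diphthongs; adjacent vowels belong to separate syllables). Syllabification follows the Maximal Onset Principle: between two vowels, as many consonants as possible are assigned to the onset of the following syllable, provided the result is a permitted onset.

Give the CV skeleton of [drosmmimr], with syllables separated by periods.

CCVCC.CVCC

The vowels are o, i — 2 nuclei, so 2 syllables.
V1 /o/ – V2 /i/: /smm/ splits as /sm/ + /m/ (/m/ is the longest suffix that is a licit onset).
Result: drosm.mimr.
Mapping each syllable to C/V: /drosm/ → CCVCC, /mimr/ → CVCC.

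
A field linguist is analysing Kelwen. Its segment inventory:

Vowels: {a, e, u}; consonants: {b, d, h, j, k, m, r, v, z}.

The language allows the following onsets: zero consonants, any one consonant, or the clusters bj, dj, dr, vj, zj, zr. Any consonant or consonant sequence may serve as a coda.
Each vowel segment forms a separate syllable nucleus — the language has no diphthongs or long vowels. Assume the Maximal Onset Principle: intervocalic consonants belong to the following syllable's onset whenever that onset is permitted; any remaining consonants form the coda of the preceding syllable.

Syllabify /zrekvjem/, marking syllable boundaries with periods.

zrek.vjem

The vowels are e, e — 2 nuclei, so 2 syllables.
/e…e/ gap (V1→V2): cluster /kvj/ — the longest permitted-onset suffix is /vj/; onset = /vj/, preceding coda = /k/.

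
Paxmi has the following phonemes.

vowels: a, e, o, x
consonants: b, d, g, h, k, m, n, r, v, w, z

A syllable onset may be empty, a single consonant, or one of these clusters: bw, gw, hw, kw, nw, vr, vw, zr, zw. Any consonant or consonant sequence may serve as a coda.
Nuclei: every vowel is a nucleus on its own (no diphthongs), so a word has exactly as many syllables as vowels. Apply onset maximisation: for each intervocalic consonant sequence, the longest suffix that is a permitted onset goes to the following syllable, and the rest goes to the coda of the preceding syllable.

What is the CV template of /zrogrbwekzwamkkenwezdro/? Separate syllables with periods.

CCVCC.CCVC.CCVCC.CV.CCVCC.CV

Vowels present: o, e, a, e, e, o; each is a nucleus, giving 6 syllables.
σ1/σ2 boundary: cluster /grbw/ — the longest permitted-onset suffix is /bw/; onset = /bw/, preceding coda = /gr/.
σ2/σ3 boundary: cluster /kzw/ — the longest permitted-onset suffix is /zw/; onset = /zw/, preceding coda = /k/.
σ3/σ4 boundary: /mkk/; trying suffixes from longest down, /k/ is the first permitted one, so coda /mk/ | onset /k/.
σ4/σ5 boundary: /nw/ — entire cluster is a permitted onset → onset /nw/, coda ∅.
σ5/σ6 boundary: /zdr/ — longest licit onset from the right is /r/, leaving /zd/ as coda.
Putting it together: zrogr.bwek.zwamk.ke.nwezd.ro.
Mapping each syllable to C/V: /zrogr/ → CCVCC, /bwek/ → CCVC, /zwamk/ → CCVCC, /ke/ → CV, /nwezd/ → CCVCC, /ro/ → CV.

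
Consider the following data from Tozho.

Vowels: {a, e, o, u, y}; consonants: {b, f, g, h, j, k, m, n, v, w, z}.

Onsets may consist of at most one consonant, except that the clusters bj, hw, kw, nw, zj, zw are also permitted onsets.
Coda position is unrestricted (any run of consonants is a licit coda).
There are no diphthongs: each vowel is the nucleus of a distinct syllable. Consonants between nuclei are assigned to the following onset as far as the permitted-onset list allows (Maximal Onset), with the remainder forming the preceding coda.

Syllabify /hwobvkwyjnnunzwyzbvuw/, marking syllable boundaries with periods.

hwobv.kwyjn.nun.zwyzb.vuw

Vowels present: o, y, u, y, u; each is a nucleus, giving 5 syllables.
/o…y/ gap (V1→V2): /bvkw/ — longest licit onset from the right is /kw/, leaving /bv/ as coda.
/y…u/ gap (V2→V3): /jnn/ — longest licit onset from the right is /n/, leaving /jn/ as coda.
/u…y/ gap (V3→V4): /nzw/ — longest licit onset from the right is /zw/, leaving /n/ as coda.
/y…u/ gap (V4→V5): /zbv/ — longest licit onset from the right is /v/, leaving /zb/ as coda.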